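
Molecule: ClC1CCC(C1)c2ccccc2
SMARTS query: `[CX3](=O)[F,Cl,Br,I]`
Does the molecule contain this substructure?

The pattern [CX3](=O)[F,Cl,Br,I] describes a carbonyl carbon bonded to a halogen — an acyl halide.
The closest candidate here is a chloro substituent, but the Cl is not on a carbonyl carbon. No other fragment satisfies the full query, so there is no match.

No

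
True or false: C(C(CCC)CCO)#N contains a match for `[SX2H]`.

False

The pattern [SX2H] describes an aliphatic sulfur with two connections, one being H — a thiol.
The closest candidate here is a hydroxyl group (-OH), but it is an -OH, not an -SH. No other fragment satisfies the full query, so there is no match.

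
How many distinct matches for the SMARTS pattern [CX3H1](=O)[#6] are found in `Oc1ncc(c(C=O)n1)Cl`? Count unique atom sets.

[CX3H1](=O)[#6] is the SMARTS for an aldehyde: an sp2 carbon with one H, double-bonded to O and single-bonded to carbon.
Exactly one fragment in the molecule meets all constraints, giving 1 match.

1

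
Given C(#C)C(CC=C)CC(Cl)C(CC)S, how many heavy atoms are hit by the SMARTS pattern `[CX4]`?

7

The query [CX4] means: C with X4: aliphatic carbon with exactly 4 total connections (bonds + H).
Check the 13 heavy atoms by environment: 7× C (X4) → match; 1× Cl (X1) → no; 2× C (X3) → no; 2× C (X2) → no; 1× S (X2) → no.
That gives 7 matching atoms.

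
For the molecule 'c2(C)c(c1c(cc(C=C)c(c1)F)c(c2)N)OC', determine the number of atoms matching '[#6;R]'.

The query [#6;R] means: carbon that is part of a ring.
Check the 17 heavy atoms by environment: 10× c (aromatic, in 6-ring) → match; 1× N (acyclic) → no; 1× F (acyclic) → no; 4× C (acyclic) → no; 1× O (acyclic) → no.
That gives 10 matching atoms.

10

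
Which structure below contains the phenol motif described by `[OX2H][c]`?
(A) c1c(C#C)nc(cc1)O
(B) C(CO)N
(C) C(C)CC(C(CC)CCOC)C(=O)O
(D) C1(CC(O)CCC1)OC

A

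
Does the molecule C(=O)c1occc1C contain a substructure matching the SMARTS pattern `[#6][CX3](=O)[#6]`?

The pattern [#6][CX3](=O)[#6] describes a carbonyl carbon (no H) flanked by two carbons — a ketone.
The closest candidate here is an aldehyde (-CHO), but the carbonyl carbon has H1, so it is not flanked by two carbons. No other fragment satisfies the full query, so there is no match.

No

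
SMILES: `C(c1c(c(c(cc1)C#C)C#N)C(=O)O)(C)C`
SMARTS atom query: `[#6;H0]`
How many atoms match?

Check the 16 heavy atoms by environment: 4× c (aromatic, H0) → match; 2× c (aromatic, H1) → no; 3× C (H0) → match; 2× C (H1) → no; 1× N (H0) → no; 2× C (H3) → no; 1× O (H0) → no; 1× O (H1) → no.
Summing the matching environments: 4 + 3 = 7 matching atoms.

7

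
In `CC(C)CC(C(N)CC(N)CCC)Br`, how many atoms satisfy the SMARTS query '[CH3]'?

3

The query [CH3] means: aliphatic carbon with exactly three hydrogens.
Check the 14 heavy atoms by environment: 4× C (H2) → no; 4× C (H1) → no; 2× N (H2) → no; 3× C (H3) → match; 1× Br (H0) → no.
That gives 3 matching atoms.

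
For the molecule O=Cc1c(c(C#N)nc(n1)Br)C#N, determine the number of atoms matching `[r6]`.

6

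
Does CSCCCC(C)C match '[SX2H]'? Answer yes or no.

No

The pattern [SX2H] describes an aliphatic sulfur with two connections, one being H — a thiol.
The closest candidate here is a methylthio ether (-SCH3), but the sulfur has H0 (bonded to two carbons), not H1. No other fragment satisfies the full query, so there is no match.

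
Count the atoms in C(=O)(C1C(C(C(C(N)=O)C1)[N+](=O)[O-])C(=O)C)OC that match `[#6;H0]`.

3

The query [#6;H0] means: any carbon with no attached hydrogen.
Check the 18 heavy atoms by environment: 4× C (H1) → no; 1× C (H2) → no; 3× C (H0) → match; 5× O (H0) → no; 2× C (H3) → no; 1× N (H2) → no; 1× N (charge +1, H0) → no; 1× O (charge -1, H0) → no.
That gives 3 matching atoms.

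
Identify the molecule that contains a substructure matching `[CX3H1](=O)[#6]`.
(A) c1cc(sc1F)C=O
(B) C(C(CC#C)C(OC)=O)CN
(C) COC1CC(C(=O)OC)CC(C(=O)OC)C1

A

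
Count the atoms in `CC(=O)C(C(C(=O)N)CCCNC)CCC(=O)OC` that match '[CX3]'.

The query [CX3] means: C with X3: aliphatic carbon with exactly 3 total connections.
Check the 19 heavy atoms by environment: 10× C (X4) → no; 3× C (X3) → match; 3× O (X1) → no; 1× O (X2) → no; 2× N (X3) → no.
That gives 3 matching atoms.

3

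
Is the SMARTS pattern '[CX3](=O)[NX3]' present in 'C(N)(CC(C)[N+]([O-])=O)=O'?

Yes

The pattern [CX3](=O)[NX3] describes a carbonyl carbon bonded to a trivalent nitrogen — an amide.
The molecule carries a primary amide (-C(=O)NH2), whose atoms satisfy every constraint of the query, so the pattern matches.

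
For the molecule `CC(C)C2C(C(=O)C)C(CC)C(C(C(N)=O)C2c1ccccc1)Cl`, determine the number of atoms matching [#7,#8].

3

The query [#7,#8] means: nitrogen or oxygen (comma = OR).
Check the 24 heavy atoms by environment: 14× C → no; 6× c (aromatic) → no; 2× O → match; 1× Cl → no; 1× N → match.
Summing the matching environments: 2 + 1 = 3 matching atoms.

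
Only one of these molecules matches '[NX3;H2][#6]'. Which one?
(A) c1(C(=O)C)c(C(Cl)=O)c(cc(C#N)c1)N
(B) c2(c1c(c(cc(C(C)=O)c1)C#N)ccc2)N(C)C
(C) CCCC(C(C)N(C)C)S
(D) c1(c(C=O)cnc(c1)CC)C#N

[NX3;H2][#6] describes a trivalent nitrogen with two H attached to carbon (a primary amine).
(A) contains a primary amino group (-NH2), which satisfies every atom and bond constraint.
(B) has a nitrile (-C#N) but the nitrogen is NX1 (triple-bonded), not NX3 with two H.
(C) has a dimethylamino group (-N(CH3)2) but the nitrogen has H0, not H2.
(D) has a nitrile (-C#N) but the nitrogen is NX1 (triple-bonded), not NX3 with two H.
So the answer is (A).

A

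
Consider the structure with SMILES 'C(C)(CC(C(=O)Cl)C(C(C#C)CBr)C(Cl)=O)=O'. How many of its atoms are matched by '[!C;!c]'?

The query [!C;!c] means: neither aliphatic nor aromatic carbon — same as [!#6].
Check the 17 heavy atoms by environment: 11× C → no; 3× O → match; 2× Cl → match; 1× Br → match.
Summing the matching environments: 3 + 2 + 1 = 6 matching atoms.

6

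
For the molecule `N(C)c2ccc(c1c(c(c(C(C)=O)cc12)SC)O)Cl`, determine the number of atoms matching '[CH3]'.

3

The query [CH3] means: aliphatic carbon with exactly three hydrogens.
Check the 19 heavy atoms by environment: 7× c (aromatic, H0) → no; 3× c (aromatic, H1) → no; 1× N (H1) → no; 3× C (H3) → match; 1× Cl (H0) → no; 1× S (H0) → no; 1× C (H0) → no; 1× O (H0) → no; 1× O (H1) → no.
That gives 3 matching atoms.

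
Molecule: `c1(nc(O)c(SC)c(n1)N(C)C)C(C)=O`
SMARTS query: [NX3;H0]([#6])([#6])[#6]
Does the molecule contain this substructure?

The pattern [NX3;H0]([#6])([#6])[#6] describes a trivalent nitrogen with no H, bonded to three carbons — a tertiary amine.
The molecule carries a dimethylamino group (-N(CH3)2), whose atoms satisfy every constraint of the query, so the pattern matches.

Yes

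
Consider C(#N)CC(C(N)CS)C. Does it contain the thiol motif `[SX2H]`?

Yes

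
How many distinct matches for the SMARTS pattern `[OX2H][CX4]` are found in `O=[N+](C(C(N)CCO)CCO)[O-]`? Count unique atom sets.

[OX2H][CX4] is the SMARTS for an aliphatic alcohol: a hydroxyl oxygen bound to an sp3 (X4) carbon.
The molecule carries 2 separate instances of a hydroxyl group (-OH) meeting every constraint; each maps to a distinct set of atoms, giving 2 matches.

2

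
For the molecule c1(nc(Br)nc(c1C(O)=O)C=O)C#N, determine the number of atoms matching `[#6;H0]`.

The query [#6;H0] means: any carbon with no attached hydrogen.
Check the 14 heavy atoms by environment: 2× n (aromatic, H0) → no; 4× c (aromatic, H0) → match; 1× Br (H0) → no; 1× C (H1) → no; 2× O (H0) → no; 2× C (H0) → match; 1× N (H0) → no; 1× O (H1) → no.
Summing the matching environments: 4 + 2 = 6 matching atoms.

6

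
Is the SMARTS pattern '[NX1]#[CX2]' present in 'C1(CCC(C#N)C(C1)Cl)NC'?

Yes

The pattern [NX1]#[CX2] describes a nitrogen triple-bonded to a two-connected carbon — a nitrile.
The molecule carries a nitrile (-C#N), whose atoms satisfy every constraint of the query, so the pattern matches.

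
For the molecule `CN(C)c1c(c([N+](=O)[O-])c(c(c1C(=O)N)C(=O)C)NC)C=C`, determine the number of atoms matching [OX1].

4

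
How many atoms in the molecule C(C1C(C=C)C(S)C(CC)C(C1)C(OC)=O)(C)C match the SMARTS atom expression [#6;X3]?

3

The query [#6;X3] means: any carbon (aromatic or not) with three total connections.
Check the 18 heavy atoms by environment: 12× C (X4) → no; 3× C (X3) → match; 1× O (X1) → no; 1× O (X2) → no; 1× S (X2) → no.
That gives 3 matching atoms.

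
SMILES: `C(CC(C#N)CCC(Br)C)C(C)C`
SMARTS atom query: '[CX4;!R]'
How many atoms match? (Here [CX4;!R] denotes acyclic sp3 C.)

10

The query [CX4;!R] means: aliphatic carbon with four total connections, not in a ring.
Check the 13 heavy atoms by environment: 10× C (X4, acyclic) → match; 1× C (X2, acyclic) → no; 1× N (X1, acyclic) → no; 1× Br (X1, acyclic) → no.
That gives 10 matching atoms.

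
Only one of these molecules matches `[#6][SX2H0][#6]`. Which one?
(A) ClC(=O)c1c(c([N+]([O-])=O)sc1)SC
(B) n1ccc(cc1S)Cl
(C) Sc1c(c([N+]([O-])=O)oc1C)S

A

[#6][SX2H0][#6] describes an aliphatic sulfur bridging two carbons with no H on the sulfur (a thioether).
(A) contains a methylthio ether (-SCH3), which satisfies every atom and bond constraint.
(B) has a thiol (-SH) but the sulfur has H1, not H0 bridging two carbons.
(C) has a thiol (-SH) but the sulfur has H1, not H0 bridging two carbons.
So the answer is (A).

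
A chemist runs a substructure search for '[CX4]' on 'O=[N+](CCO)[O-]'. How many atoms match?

The query [CX4] means: C with X4: aliphatic carbon with exactly 4 total connections (bonds + H).
Check the 6 heavy atoms by environment: 2× C (X4) → match; 1× N (charge +1, X3) → no; 1× O (charge -1, X1) → no; 1× O (X1) → no; 1× O (X2) → no.
That gives 2 matching atoms.

2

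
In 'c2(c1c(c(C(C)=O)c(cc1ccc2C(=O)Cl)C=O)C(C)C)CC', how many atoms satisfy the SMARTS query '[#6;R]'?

The query [#6;R] means: carbon that is part of a ring.
Check the 23 heavy atoms by environment: 10× c (aromatic, in 6-ring) → match; 9× C (acyclic) → no; 3× O (acyclic) → no; 1× Cl (acyclic) → no.
That gives 10 matching atoms.

10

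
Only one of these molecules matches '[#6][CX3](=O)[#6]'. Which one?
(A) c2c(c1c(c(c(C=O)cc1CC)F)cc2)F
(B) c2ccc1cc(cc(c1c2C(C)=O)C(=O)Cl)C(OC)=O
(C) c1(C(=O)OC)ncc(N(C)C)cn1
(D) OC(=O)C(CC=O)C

B

[#6][CX3](=O)[#6] describes a carbonyl carbon (no H) flanked by two carbons (a ketone).
(A) has an aldehyde (-CHO) but the carbonyl carbon has H1, so it is not flanked by two carbons.
(B) contains an acetyl/ketone group (-C(=O)CH3), which satisfies every atom and bond constraint.
(C) has a methyl-ester group (-C(=O)OCH3) but one neighbour of the carbonyl carbon is O, not C.
(D) has an aldehyde (-CHO) but the carbonyl carbon has H1, so it is not flanked by two carbons.
So the answer is (B).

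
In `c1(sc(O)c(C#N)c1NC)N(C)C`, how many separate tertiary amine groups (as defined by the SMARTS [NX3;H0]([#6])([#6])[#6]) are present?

[NX3;H0]([#6])([#6])[#6] is the SMARTS for a tertiary amine: a trivalent nitrogen with no H, bonded to three carbons.
Exactly one fragment in the molecule meets all constraints, giving 1 match.

1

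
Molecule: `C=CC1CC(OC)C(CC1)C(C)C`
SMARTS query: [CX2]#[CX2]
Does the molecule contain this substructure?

The pattern [CX2]#[CX2] describes a carbon-carbon triple bond — an alkyne.
The closest candidate here is a vinyl group (-CH=CH2), but the C=C is a double bond; both carbons are CX3, not CX2. No other fragment satisfies the full query, so there is no match.

No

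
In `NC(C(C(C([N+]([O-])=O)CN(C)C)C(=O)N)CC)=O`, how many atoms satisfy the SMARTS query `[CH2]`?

2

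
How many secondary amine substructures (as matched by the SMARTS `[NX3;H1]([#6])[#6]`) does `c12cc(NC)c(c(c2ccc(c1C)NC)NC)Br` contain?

[NX3;H1]([#6])[#6] is the SMARTS for a secondary amine: a trivalent nitrogen with one H, bonded to two carbons.
The molecule carries 3 separate instances of an N-methylamino group (-NHCH3) meeting every constraint; each maps to a distinct set of atoms, giving 3 matches.

3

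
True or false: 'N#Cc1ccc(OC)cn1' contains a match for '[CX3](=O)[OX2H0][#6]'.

The pattern [CX3](=O)[OX2H0][#6] describes a carbonyl carbon bonded to an oxygen that is itself bonded to carbon (no H on that O) — an ester.
The closest candidate here is a methoxy ether (-OCH3), but the ether oxygen is not adjacent to a C=O carbon. No other fragment satisfies the full query, so there is no match.

False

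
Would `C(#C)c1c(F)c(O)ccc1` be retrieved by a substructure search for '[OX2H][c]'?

Yes

The pattern [OX2H][c] describes a hydroxyl oxygen attached to an aromatic carbon — a phenol.
The molecule carries a hydroxyl group (-OH), whose atoms satisfy every constraint of the query, so the pattern matches.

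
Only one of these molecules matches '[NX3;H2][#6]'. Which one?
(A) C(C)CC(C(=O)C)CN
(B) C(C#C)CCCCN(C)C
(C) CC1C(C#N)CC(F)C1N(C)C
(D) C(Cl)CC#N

[NX3;H2][#6] describes a trivalent nitrogen with two H attached to carbon (a primary amine).
(A) contains a primary amino group (-NH2), which satisfies every atom and bond constraint.
(B) has a dimethylamino group (-N(CH3)2) but the nitrogen has H0, not H2.
(C) has a nitrile (-C#N) but the nitrogen is NX1 (triple-bonded), not NX3 with two H.
(D) has a nitrile (-C#N) but the nitrogen is NX1 (triple-bonded), not NX3 with two H.
So the answer is (A).

A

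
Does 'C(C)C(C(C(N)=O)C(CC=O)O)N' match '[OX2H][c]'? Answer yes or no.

The pattern [OX2H][c] describes a hydroxyl oxygen attached to an aromatic carbon — a phenol.
The closest candidate here is a hydroxyl group (-OH), but the -OH is on an aliphatic carbon, not an aromatic c. No other fragment satisfies the full query, so there is no match.

No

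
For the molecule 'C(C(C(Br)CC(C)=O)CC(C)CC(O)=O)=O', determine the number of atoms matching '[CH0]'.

The query [CH0] means: aliphatic carbon with no attached hydrogen.
Check the 16 heavy atoms by environment: 3× C (H2) → no; 4× C (H1) → no; 3× O (H0) → no; 2× C (H3) → no; 2× C (H0) → match; 1× O (H1) → no; 1× Br (H0) → no.
That gives 2 matching atoms.

2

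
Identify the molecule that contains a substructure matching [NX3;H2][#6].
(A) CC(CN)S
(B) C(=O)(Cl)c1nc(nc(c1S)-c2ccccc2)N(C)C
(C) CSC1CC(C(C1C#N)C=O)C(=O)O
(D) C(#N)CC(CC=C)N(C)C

A

[NX3;H2][#6] describes a trivalent nitrogen with two H attached to carbon (a primary amine).
(A) contains a primary amino group (-NH2), which satisfies every atom and bond constraint.
(B) has a dimethylamino group (-N(CH3)2) but the nitrogen has H0, not H2.
(C) has a nitrile (-C#N) but the nitrogen is NX1 (triple-bonded), not NX3 with two H.
(D) has a nitrile (-C#N) but the nitrogen is NX1 (triple-bonded), not NX3 with two H.
So the answer is (A).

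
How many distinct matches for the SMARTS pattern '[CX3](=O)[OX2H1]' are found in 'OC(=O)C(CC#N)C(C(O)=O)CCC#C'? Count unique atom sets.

2

[CX3](=O)[OX2H1] is the SMARTS for a carboxylic acid: an sp2 carbon double-bonded to O and single-bonded to an -OH oxygen.
The molecule carries 2 separate instances of a carboxylic acid group (-C(=O)OH) meeting every constraint; each maps to a distinct set of atoms, giving 2 matches.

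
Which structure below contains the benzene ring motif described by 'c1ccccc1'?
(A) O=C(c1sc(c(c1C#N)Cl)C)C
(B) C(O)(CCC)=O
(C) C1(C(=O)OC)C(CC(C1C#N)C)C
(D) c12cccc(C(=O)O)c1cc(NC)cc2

D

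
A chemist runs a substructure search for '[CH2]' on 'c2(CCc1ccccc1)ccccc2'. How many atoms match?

The query [CH2] means: aliphatic carbon with exactly two hydrogens.
Check the 14 heavy atoms by environment: 2× C (H2) → match; 2× c (aromatic, H0) → no; 10× c (aromatic, H1) → no.
That gives 2 matching atoms.

2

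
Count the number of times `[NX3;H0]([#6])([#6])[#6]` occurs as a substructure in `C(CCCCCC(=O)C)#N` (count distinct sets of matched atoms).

[NX3;H0]([#6])([#6])[#6] is the SMARTS for a tertiary amine: a trivalent nitrogen with no H, bonded to three carbons.
No fragment in the molecule satisfies every constraint, giving 0 matches.

0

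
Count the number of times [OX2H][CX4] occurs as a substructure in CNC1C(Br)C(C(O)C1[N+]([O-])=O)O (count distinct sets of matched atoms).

2

[OX2H][CX4] is the SMARTS for an aliphatic alcohol: a hydroxyl oxygen bound to an sp3 (X4) carbon.
The molecule carries 2 separate instances of a hydroxyl group (-OH) meeting every constraint; each maps to a distinct set of atoms, giving 2 matches.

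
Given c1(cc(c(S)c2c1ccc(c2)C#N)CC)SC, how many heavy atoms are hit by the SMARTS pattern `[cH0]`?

6

The query [cH0] means: aromatic carbon with no attached hydrogen (substituted or ring-fusion).
Check the 17 heavy atoms by environment: 6× c (aromatic, H0) → match; 4× c (aromatic, H1) → no; 1× S (H1) → no; 1× C (H2) → no; 2× C (H3) → no; 1× S (H0) → no; 1× C (H0) → no; 1× N (H0) → no.
That gives 6 matching atoms.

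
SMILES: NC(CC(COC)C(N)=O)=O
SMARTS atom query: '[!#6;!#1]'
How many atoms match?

5

The query [!#6;!#1] means: not carbon and not hydrogen — any heteroatom.
Check the 11 heavy atoms by environment: 6× C → no; 3× O → match; 2× N → match.
Summing the matching environments: 3 + 2 = 5 matching atoms.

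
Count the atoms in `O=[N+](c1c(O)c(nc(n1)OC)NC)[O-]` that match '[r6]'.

6

The query [r6] means: r6 matches atoms in a six-membered ring.
Check the 14 heavy atoms by environment: 2× n (aromatic, in 6-ring) → match; 4× c (aromatic, in 6-ring) → match; 1× N (charge +1, acyclic) → no; 1× O (charge -1, acyclic) → no; 3× O (acyclic) → no; 2× C (acyclic) → no; 1× N (acyclic) → no.
Summing the matching environments: 2 + 4 = 6 matching atoms.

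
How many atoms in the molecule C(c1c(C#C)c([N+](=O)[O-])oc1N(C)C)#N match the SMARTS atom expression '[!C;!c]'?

6

Check the 15 heavy atoms by environment: 1× o (aromatic) → match; 4× c (aromatic) → no; 2× N → match; 5× C → no; 1× N (charge +1) → match; 1× O (charge -1) → match; 1× O → match.
Summing the matching environments: 1 + 2 + 1 + 1 + 1 = 6 matching atoms.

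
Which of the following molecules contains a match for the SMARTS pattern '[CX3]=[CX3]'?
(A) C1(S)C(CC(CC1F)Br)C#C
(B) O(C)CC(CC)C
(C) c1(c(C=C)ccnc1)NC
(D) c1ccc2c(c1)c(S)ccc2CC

C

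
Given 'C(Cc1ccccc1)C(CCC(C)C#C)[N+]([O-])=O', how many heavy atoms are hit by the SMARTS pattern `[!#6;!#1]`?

3

The query [!#6;!#1] means: not carbon and not hydrogen — any heteroatom.
Check the 18 heavy atoms by environment: 9× C → no; 6× c (aromatic) → no; 1× N (charge +1) → match; 1× O (charge -1) → match; 1× O → match.
Summing the matching environments: 1 + 1 + 1 = 3 matching atoms.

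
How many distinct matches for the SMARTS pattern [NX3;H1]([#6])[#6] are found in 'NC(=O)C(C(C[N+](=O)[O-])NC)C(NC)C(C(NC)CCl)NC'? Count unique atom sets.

[NX3;H1]([#6])[#6] is the SMARTS for a secondary amine: a trivalent nitrogen with one H, bonded to two carbons.
The molecule carries 4 separate instances of an N-methylamino group (-NHCH3) meeting every constraint; each maps to a distinct set of atoms, giving 4 matches.

4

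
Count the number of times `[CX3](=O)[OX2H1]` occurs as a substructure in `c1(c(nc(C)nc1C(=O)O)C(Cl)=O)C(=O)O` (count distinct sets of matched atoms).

[CX3](=O)[OX2H1] is the SMARTS for a carboxylic acid: an sp2 carbon double-bonded to O and single-bonded to an -OH oxygen.
The molecule carries 2 separate instances of a carboxylic acid group (-C(=O)OH) meeting every constraint; each maps to a distinct set of atoms, giving 2 matches.

2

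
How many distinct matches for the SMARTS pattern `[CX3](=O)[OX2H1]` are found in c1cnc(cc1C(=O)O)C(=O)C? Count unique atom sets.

1

[CX3](=O)[OX2H1] is the SMARTS for a carboxylic acid: an sp2 carbon double-bonded to O and single-bonded to an -OH oxygen.
Exactly one fragment in the molecule meets all constraints, giving 1 match.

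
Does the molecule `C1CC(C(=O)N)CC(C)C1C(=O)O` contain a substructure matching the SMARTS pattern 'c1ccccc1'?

The pattern c1ccccc1 describes six aromatic carbons in a ring — a benzene ring.
The closest candidate here is a methyl group (-CH3), but no six-membered all-carbon aromatic ring is present. No other fragment satisfies the full query, so there is no match.

No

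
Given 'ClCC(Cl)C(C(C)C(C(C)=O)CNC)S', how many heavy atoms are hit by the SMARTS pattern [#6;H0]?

The query [#6;H0] means: any carbon with no attached hydrogen.
Check the 15 heavy atoms by environment: 2× C (H2) → no; 4× C (H1) → no; 1× S (H1) → no; 3× C (H3) → no; 2× Cl (H0) → no; 1× N (H1) → no; 1× C (H0) → match; 1× O (H0) → no.
That gives 1 matching atom.

1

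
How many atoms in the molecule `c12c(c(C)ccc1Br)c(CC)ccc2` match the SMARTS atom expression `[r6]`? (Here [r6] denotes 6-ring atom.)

10

The query [r6] means: r6 matches atoms in a six-membered ring.
Check the 14 heavy atoms by environment: 10× c (aromatic, in 6-ring) → match; 3× C (acyclic) → no; 1× Br (acyclic) → no.
That gives 10 matching atoms.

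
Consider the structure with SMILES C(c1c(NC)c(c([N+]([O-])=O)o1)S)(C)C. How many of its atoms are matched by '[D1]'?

The query [D1] means: atom with exactly one heavy-atom neighbour (degree 1).
Check the 14 heavy atoms by environment: 1× o (aromatic, D2) → no; 4× c (aromatic, D3) → no; 1× C (D3) → no; 3× C (D1) → match; 1× N (charge +1, D3) → no; 1× O (charge -1, D1) → match; 1× O (D1) → match; 1× N (D2) → no; 1× S (D1) → match.
Summing the matching environments: 3 + 1 + 1 + 1 = 6 matching atoms.

6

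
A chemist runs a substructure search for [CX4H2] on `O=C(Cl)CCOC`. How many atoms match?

2

Check the 7 heavy atoms by environment: 2× C (H2, X4) → match; 1× C (H0, X3) → no; 1× O (H0, X1) → no; 1× Cl (H0, X1) → no; 1× O (H0, X2) → no; 1× C (H3, X4) → no.
That gives 2 matching atoms.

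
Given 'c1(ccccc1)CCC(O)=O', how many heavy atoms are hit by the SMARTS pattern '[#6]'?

9

The query [#6] means: #6 matches any atom with atomic number 6 (carbon, aromatic or aliphatic).
Check the 11 heavy atoms by environment: 3× C → match; 6× c (aromatic) → match; 2× O → no.
Summing the matching environments: 3 + 6 = 9 matching atoms.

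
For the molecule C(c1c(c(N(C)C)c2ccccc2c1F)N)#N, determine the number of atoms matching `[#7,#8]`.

The query [#7,#8] means: nitrogen or oxygen (comma = OR).
Check the 17 heavy atoms by environment: 10× c (aromatic) → no; 3× N → match; 3× C → no; 1× F → no.
That gives 3 matching atoms.

3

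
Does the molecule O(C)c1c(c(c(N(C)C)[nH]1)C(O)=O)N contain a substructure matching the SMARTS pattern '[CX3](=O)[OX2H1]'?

The pattern [CX3](=O)[OX2H1] describes an sp2 carbon double-bonded to O and single-bonded to an -OH oxygen — a carboxylic acid.
The molecule carries a carboxylic acid group (-C(=O)OH), whose atoms satisfy every constraint of the query, so the pattern matches.

Yes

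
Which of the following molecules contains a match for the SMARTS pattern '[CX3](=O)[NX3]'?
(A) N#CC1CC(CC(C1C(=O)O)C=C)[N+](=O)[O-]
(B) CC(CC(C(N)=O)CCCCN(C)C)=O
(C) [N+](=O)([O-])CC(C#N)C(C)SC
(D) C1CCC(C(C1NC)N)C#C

[CX3](=O)[NX3] describes a carbonyl carbon bonded to a trivalent nitrogen (an amide).
(A) has a nitrile (-C#N) but the nitrile N is NX1 (triple-bonded), not NX3.
(B) contains a primary amide (-C(=O)NH2), which satisfies every atom and bond constraint.
(C) has a nitrile (-C#N) but the nitrile N is NX1 (triple-bonded), not NX3.
(D) has a primary amino group (-NH2) but the -NH2 is not attached to a carbonyl carbon.
So the answer is (B).

B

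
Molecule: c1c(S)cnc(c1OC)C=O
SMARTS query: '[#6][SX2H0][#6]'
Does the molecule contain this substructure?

The pattern [#6][SX2H0][#6] describes an aliphatic sulfur bridging two carbons with no H on the sulfur — a thioether.
The closest candidate here is a methoxy ether (-OCH3), but the bridging atom is O, not S. No other fragment satisfies the full query, so there is no match.

No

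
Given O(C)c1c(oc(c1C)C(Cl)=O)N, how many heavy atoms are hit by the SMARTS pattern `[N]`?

The query [N] means: uppercase N matches aliphatic (non-aromatic) nitrogen only.
Check the 12 heavy atoms by environment: 1× o (aromatic) → no; 4× c (aromatic) → no; 3× C → no; 2× O → no; 1× Cl → no; 1× N → match.
That gives 1 matching atom.

1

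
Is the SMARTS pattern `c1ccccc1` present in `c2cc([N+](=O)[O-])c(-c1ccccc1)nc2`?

Yes

The pattern c1ccccc1 describes six aromatic carbons in a ring — a benzene ring.
The molecule carries a phenyl ring, whose atoms satisfy every constraint of the query, so the pattern matches.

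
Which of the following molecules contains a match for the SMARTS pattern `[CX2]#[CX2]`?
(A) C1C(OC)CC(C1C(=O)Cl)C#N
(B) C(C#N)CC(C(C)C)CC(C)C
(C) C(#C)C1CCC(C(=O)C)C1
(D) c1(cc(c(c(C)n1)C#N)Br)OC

[CX2]#[CX2] describes a carbon-carbon triple bond (an alkyne).
(A) has a nitrile (-C#N) but the triple bond is C#N, not C#C.
(B) has a nitrile (-C#N) but the triple bond is C#N, not C#C.
(C) contains an ethynyl group (-C#CH), which satisfies every atom and bond constraint.
(D) has a nitrile (-C#N) but the triple bond is C#N, not C#C.
So the answer is (C).

C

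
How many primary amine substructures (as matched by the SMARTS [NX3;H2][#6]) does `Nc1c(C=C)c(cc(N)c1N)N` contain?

4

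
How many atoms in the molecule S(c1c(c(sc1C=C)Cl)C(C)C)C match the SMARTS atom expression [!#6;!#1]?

3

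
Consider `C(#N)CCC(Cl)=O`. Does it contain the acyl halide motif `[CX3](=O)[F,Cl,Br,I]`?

Yes

The pattern [CX3](=O)[F,Cl,Br,I] describes a carbonyl carbon bonded to a halogen — an acyl halide.
The molecule carries an acyl chloride (-C(=O)Cl), whose atoms satisfy every constraint of the query, so the pattern matches.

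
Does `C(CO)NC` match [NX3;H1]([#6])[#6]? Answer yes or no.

Yes

The pattern [NX3;H1]([#6])[#6] describes a trivalent nitrogen with one H, bonded to two carbons — a secondary amine.
The molecule carries an N-methylamino group (-NHCH3), whose atoms satisfy every constraint of the query, so the pattern matches.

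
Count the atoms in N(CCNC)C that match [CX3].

0

The query [CX3] means: C with X3: aliphatic carbon with exactly 3 total connections.
Check the 6 heavy atoms by environment: 4× C (X4) → no; 2× N (X3) → no.
No environment satisfies the query, so 0 matching atoms.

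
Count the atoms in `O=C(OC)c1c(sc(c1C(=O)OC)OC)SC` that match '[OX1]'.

The query [OX1] means: aliphatic oxygen with one total connection — typically a carbonyl =O or an oxide.
Check the 17 heavy atoms by environment: 1× s (aromatic, X2) → no; 4× c (aromatic, X3) → no; 3× O (X2) → no; 4× C (X4) → no; 2× C (X3) → no; 2× O (X1) → match; 1× S (X2) → no.
That gives 2 matching atoms.

2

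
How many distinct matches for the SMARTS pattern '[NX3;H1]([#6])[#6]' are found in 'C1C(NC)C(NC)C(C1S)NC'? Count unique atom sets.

3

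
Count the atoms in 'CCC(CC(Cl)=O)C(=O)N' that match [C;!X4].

Check the 10 heavy atoms by environment: 4× C (X4) → no; 2× C (X3) → match; 2× O (X1) → no; 1× Cl (X1) → no; 1× N (X3) → no.
That gives 2 matching atoms.

2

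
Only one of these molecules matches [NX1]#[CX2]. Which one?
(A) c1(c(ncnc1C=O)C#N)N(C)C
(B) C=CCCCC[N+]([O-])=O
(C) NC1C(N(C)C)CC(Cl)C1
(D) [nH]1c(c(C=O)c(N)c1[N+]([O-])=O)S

[NX1]#[CX2] describes a nitrogen triple-bonded to a two-connected carbon (a nitrile).
(A) contains a nitrile (-C#N), which satisfies every atom and bond constraint.
(B) has a nitro group (-[N+](=O)[O-]) but there is no C#N triple bond.
(C) has a primary amino group (-NH2) but the nitrogen is NX3 (three connections), not NX1 triple-bonded.
(D) has a nitro group (-[N+](=O)[O-]) but there is no C#N triple bond.
So the answer is (A).

A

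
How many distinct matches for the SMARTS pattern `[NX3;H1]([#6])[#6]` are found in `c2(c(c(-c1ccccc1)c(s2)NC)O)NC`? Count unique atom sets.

2

[NX3;H1]([#6])[#6] is the SMARTS for a secondary amine: a trivalent nitrogen with one H, bonded to two carbons.
The molecule carries 2 separate instances of an N-methylamino group (-NHCH3) meeting every constraint; each maps to a distinct set of atoms, giving 2 matches.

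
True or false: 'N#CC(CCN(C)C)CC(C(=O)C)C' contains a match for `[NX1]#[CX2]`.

True

The pattern [NX1]#[CX2] describes a nitrogen triple-bonded to a two-connected carbon — a nitrile.
The molecule carries a nitrile (-C#N), whose atoms satisfy every constraint of the query, so the pattern matches.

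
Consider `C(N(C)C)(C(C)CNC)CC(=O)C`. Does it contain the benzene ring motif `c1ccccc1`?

No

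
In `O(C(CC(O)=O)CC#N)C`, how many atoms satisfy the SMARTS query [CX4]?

4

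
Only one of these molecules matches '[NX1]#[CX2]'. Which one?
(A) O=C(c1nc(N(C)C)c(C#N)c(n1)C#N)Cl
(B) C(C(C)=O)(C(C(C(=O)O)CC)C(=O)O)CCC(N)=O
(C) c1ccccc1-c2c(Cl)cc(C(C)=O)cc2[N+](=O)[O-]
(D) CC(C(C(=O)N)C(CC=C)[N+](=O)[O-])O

A

[NX1]#[CX2] describes a nitrogen triple-bonded to a two-connected carbon (a nitrile).
(A) contains a nitrile (-C#N), which satisfies every atom and bond constraint.
(B) has a primary amide (-C(=O)NH2) but the nitrogen is NX3, not NX1.
(C) has a nitro group (-[N+](=O)[O-]) but there is no C#N triple bond.
(D) has a primary amide (-C(=O)NH2) but the nitrogen is NX3, not NX1.
So the answer is (A).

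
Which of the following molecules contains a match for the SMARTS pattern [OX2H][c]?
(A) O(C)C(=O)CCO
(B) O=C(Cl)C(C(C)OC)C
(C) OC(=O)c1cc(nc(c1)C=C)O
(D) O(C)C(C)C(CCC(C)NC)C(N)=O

C

[OX2H][c] describes a hydroxyl oxygen attached to an aromatic carbon (a phenol).
(A) has a hydroxyl group (-OH) but the -OH is on an aliphatic carbon, not an aromatic c.
(B) has a methoxy ether (-OCH3) but the oxygen has H0, not H1.
(C) contains a hydroxyl group (-OH), which satisfies every atom and bond constraint.
(D) has a methoxy ether (-OCH3) but the oxygen has H0, not H1.
So the answer is (C).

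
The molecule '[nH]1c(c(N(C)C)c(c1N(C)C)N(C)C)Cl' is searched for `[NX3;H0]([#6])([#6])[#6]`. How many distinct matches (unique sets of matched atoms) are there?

3

[NX3;H0]([#6])([#6])[#6] is the SMARTS for a tertiary amine: a trivalent nitrogen with no H, bonded to three carbons.
The molecule carries 3 separate instances of a dimethylamino group (-N(CH3)2) meeting every constraint; each maps to a distinct set of atoms, giving 3 matches.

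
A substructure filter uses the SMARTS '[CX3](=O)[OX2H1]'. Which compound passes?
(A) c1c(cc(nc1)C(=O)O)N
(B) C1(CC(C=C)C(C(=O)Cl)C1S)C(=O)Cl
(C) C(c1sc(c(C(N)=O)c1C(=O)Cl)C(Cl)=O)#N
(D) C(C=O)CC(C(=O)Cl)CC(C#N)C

A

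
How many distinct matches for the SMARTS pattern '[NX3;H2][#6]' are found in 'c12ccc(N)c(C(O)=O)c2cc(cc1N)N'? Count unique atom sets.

[NX3;H2][#6] is the SMARTS for a primary amine: a trivalent nitrogen with two H attached to carbon.
The molecule carries 3 separate instances of a primary amino group (-NH2) meeting every constraint; each maps to a distinct set of atoms, giving 3 matches.

3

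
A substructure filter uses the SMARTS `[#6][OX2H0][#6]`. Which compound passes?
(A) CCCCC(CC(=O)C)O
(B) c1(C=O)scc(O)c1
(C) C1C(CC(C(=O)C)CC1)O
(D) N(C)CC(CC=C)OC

[#6][OX2H0][#6] describes an aliphatic oxygen bridging two carbons with no H on the oxygen (an ether).
(A) has a hydroxyl group (-OH) but the oxygen has H1, not H0 bridging two carbons.
(B) has a hydroxyl group (-OH) but the oxygen has H1, not H0 bridging two carbons.
(C) has a hydroxyl group (-OH) but the oxygen has H1, not H0 bridging two carbons.
(D) contains a methoxy ether (-OCH3), which satisfies every atom and bond constraint.
So the answer is (D).

D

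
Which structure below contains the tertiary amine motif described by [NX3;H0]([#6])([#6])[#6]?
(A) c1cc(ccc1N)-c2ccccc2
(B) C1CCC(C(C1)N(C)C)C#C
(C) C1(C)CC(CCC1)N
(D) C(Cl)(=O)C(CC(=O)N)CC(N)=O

[NX3;H0]([#6])([#6])[#6] describes a trivalent nitrogen with no H, bonded to three carbons (a tertiary amine).
(A) has a primary amino group (-NH2) but the nitrogen has H2, not H0 with three carbons.
(B) contains a dimethylamino group (-N(CH3)2), which satisfies every atom and bond constraint.
(C) has a primary amino group (-NH2) but the nitrogen has H2, not H0 with three carbons.
(D) has a primary amide (-C(=O)NH2) but the amide nitrogen has H2 and only one carbon neighbour.
So the answer is (B).

B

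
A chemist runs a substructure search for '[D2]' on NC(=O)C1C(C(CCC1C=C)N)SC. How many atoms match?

The query [D2] means: atom with exactly two heavy-atom neighbours.
Check the 14 heavy atoms by environment: 3× C (D2) → match; 5× C (D3) → no; 2× C (D1) → no; 1× O (D1) → no; 2× N (D1) → no; 1× S (D2) → match.
Summing the matching environments: 3 + 1 = 4 matching atoms.

4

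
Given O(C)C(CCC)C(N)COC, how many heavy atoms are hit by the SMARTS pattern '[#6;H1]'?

The query [#6;H1] means: any carbon bearing exactly one hydrogen.
Check the 11 heavy atoms by environment: 3× C (H3) → no; 3× C (H2) → no; 2× C (H1) → match; 2× O (H0) → no; 1× N (H2) → no.
That gives 2 matching atoms.

2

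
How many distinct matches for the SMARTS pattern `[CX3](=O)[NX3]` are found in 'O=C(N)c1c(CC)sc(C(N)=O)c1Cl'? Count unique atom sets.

[CX3](=O)[NX3] is the SMARTS for an amide: a carbonyl carbon bonded to a trivalent nitrogen.
The molecule carries 2 separate instances of a primary amide (-C(=O)NH2) meeting every constraint; each maps to a distinct set of atoms, giving 2 matches.

2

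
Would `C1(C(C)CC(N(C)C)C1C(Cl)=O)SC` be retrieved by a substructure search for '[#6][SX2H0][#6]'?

Yes

The pattern [#6][SX2H0][#6] describes an aliphatic sulfur bridging two carbons with no H on the sulfur — a thioether.
The molecule carries a methylthio ether (-SCH3), whose atoms satisfy every constraint of the query, so the pattern matches.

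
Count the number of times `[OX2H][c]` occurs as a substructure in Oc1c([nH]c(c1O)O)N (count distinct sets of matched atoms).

[OX2H][c] is the SMARTS for a phenol: a hydroxyl oxygen attached to an aromatic carbon.
The molecule carries 3 separate instances of a hydroxyl group (-OH) meeting every constraint; each maps to a distinct set of atoms, giving 3 matches.

3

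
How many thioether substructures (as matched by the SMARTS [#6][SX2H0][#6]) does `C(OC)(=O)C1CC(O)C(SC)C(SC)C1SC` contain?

[#6][SX2H0][#6] is the SMARTS for a thioether: an aliphatic sulfur bridging two carbons with no H on the sulfur.
The molecule carries 3 separate instances of a methylthio ether (-SCH3) meeting every constraint; each maps to a distinct set of atoms, giving 3 matches.

3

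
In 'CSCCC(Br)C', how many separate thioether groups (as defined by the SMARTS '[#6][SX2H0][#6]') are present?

[#6][SX2H0][#6] is the SMARTS for a thioether: an aliphatic sulfur bridging two carbons with no H on the sulfur.
Exactly one fragment in the molecule meets all constraints, giving 1 match.

1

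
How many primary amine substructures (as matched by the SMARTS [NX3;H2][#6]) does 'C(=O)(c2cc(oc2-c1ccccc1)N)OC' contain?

1

[NX3;H2][#6] is the SMARTS for a primary amine: a trivalent nitrogen with two H attached to carbon.
Exactly one fragment in the molecule meets all constraints, giving 1 match.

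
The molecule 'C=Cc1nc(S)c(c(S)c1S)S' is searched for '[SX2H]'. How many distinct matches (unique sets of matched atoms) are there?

[SX2H] is the SMARTS for a thiol: an aliphatic sulfur with two connections, one being H.
The molecule carries 4 separate instances of a thiol (-SH) meeting every constraint; each maps to a distinct set of atoms, giving 4 matches.

4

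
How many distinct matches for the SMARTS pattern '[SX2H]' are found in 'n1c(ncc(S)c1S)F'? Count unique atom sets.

[SX2H] is the SMARTS for a thiol: an aliphatic sulfur with two connections, one being H.
The molecule carries 2 separate instances of a thiol (-SH) meeting every constraint; each maps to a distinct set of atoms, giving 2 matches.

2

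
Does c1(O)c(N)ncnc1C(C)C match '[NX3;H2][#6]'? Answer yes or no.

The pattern [NX3;H2][#6] describes a trivalent nitrogen with two H attached to carbon — a primary amine.
The molecule carries a primary amino group (-NH2), whose atoms satisfy every constraint of the query, so the pattern matches.

Yes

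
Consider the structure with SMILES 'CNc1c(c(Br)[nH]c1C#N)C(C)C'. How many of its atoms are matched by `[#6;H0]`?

5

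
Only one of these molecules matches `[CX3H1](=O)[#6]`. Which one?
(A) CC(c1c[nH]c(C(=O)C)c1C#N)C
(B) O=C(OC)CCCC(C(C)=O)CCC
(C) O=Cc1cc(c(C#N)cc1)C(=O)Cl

C

[CX3H1](=O)[#6] describes an sp2 carbon with one H, double-bonded to O and single-bonded to carbon (an aldehyde).
(A) has an acetyl/ketone group (-C(=O)CH3) but the carbonyl carbon has H0 (two carbon neighbours), not H1.
(B) has an acetyl/ketone group (-C(=O)CH3) but the carbonyl carbon has H0 (two carbon neighbours), not H1.
(C) contains an aldehyde (-CHO), which satisfies every atom and bond constraint.
So the answer is (C).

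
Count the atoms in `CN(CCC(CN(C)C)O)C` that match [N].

2

Check the 11 heavy atoms by environment: 8× C → no; 1× O → no; 2× N → match.
That gives 2 matching atoms.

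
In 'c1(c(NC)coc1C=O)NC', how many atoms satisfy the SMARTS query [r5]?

5

The query [r5] means: r5 matches atoms in a five-membered ring.
Check the 11 heavy atoms by environment: 1× o (aromatic, in 5-ring) → match; 4× c (aromatic, in 5-ring) → match; 3× C (acyclic) → no; 1× O (acyclic) → no; 2× N (acyclic) → no.
Summing the matching environments: 1 + 4 = 5 matching atoms.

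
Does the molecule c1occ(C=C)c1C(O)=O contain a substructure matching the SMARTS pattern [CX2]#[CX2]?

The pattern [CX2]#[CX2] describes a carbon-carbon triple bond — an alkyne.
The closest candidate here is a vinyl group (-CH=CH2), but the C=C is a double bond; both carbons are CX3, not CX2. No other fragment satisfies the full query, so there is no match.

No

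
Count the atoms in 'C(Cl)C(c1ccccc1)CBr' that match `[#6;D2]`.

7

The query [#6;D2] means: any carbon bonded to exactly two heavy atoms.
Check the 11 heavy atoms by environment: 2× C (D2) → match; 1× C (D3) → no; 1× Br (D1) → no; 1× Cl (D1) → no; 1× c (aromatic, D3) → no; 5× c (aromatic, D2) → match.
Summing the matching environments: 2 + 5 = 7 matching atoms.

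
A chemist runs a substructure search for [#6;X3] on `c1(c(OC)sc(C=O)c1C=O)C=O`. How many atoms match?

Check the 13 heavy atoms by environment: 1× s (aromatic, X2) → no; 4× c (aromatic, X3) → match; 3× C (X3) → match; 3× O (X1) → no; 1× O (X2) → no; 1× C (X4) → no.
Summing the matching environments: 4 + 3 = 7 matching atoms.

7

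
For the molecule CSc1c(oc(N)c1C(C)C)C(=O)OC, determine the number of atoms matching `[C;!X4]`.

The query [C;!X4] means: aliphatic carbon that does not have four total connections.
Check the 15 heavy atoms by environment: 1× o (aromatic, X2) → no; 4× c (aromatic, X3) → no; 5× C (X4) → no; 1× N (X3) → no; 1× C (X3) → match; 1× O (X1) → no; 1× O (X2) → no; 1× S (X2) → no.
That gives 1 matching atom.

1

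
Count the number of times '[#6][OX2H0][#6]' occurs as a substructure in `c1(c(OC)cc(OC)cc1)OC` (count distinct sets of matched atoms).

3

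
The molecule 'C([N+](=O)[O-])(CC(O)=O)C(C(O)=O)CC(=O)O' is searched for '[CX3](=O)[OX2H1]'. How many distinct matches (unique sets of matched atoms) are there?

[CX3](=O)[OX2H1] is the SMARTS for a carboxylic acid: an sp2 carbon double-bonded to O and single-bonded to an -OH oxygen.
The molecule carries 3 separate instances of a carboxylic acid group (-C(=O)OH) meeting every constraint; each maps to a distinct set of atoms, giving 3 matches.

3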